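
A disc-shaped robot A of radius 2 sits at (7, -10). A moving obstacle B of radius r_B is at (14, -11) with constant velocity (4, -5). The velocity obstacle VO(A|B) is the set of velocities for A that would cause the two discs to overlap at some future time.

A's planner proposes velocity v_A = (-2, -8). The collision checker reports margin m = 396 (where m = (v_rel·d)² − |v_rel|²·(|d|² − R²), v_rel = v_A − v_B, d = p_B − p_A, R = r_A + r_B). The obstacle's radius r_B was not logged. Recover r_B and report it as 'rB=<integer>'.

m = 396
d = (7, -1);  v_rel = (-6, -3),  |v_rel|² = 45
v_rel×d = (-6)·(-1) − (-3)·(7) = 27
since m = R²·45 − 27²:  R² = (729 + 396) / 45 = 25
R = √25 = 5  ⇒  r_B = 5 − 2 = 3

rB=3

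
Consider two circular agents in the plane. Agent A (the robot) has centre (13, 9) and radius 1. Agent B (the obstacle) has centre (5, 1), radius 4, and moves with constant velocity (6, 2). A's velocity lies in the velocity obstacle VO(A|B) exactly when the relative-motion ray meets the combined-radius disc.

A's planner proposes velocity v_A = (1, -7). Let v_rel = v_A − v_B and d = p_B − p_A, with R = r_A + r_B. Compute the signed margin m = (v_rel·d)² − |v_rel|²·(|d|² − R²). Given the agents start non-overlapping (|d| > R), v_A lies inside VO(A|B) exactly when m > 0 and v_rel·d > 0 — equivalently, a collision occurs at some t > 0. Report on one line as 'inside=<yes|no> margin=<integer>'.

d = (-8, -8),  |d|² = 128;  R = 1+4 = 5,  c = 128−5² = 103
v_rel = (-5, -9),  |v_rel|² = 106;  v_rel·d = (-5)·(-8) + (-9)·(-8) = 112
106·t² − 224·t + 103 = 0  ⇒  m = 112² − 106·103 = 1626
m = 1626 > 0,  v_rel·d = 112 > 0  ⇒  inside

inside=yes margin=1626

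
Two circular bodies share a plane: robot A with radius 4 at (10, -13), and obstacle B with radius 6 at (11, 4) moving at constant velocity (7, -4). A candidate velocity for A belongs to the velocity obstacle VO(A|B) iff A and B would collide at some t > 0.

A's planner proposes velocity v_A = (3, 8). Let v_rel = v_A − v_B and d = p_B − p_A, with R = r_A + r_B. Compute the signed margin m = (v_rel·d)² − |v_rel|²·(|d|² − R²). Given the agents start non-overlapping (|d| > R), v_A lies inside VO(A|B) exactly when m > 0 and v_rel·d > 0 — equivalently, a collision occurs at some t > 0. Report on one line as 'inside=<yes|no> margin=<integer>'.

d = (1, 17),  |d|² = 290;  R = 4+6 = 10,  c = 290−10² = 190
v_rel = (-4, 12),  |v_rel|² = 160;  v_rel·d = (-4)·(1) + (12)·(17) = 200
160·t² − 400·t + 190 = 0  ⇒  m = 200² − 160·190 = 9600
m = 9600 > 0,  v_rel·d = 200 > 0  ⇒  inside

inside=yes margin=9600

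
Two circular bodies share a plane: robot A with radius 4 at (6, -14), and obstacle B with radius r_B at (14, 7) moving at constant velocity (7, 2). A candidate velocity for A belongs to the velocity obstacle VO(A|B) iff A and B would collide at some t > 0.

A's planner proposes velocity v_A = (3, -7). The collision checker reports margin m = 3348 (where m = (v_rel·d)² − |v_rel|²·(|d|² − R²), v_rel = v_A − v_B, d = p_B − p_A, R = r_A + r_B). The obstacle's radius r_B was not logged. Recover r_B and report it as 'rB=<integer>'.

m = 3348
d = (8, 21);  v_rel = (-4, -9),  |v_rel|² = 97
v_rel×d = (-4)·(21) − (-9)·(8) = -12
since m = R²·97 − (-12)²:  R² = (144 + 3348) / 97 = 36
R = √36 = 6  ⇒  r_B = 6 − 4 = 2

rB=2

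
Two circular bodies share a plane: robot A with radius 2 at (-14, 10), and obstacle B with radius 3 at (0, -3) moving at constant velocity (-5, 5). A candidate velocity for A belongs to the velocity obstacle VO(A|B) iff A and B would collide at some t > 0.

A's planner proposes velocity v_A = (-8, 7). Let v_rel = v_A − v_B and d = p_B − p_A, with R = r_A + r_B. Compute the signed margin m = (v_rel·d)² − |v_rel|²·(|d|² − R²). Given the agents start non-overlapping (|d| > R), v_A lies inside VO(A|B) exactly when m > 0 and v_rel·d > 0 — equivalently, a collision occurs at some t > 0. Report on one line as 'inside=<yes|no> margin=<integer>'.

d = (14, -13),  |d|² = 365;  R = 2+3 = 5,  c = 365−5² = 340
v_rel = (-3, 2),  |v_rel|² = 13;  v_rel·d = (-3)·(14) + (2)·(-13) = -68
13·t² + 136·t + 340 = 0  ⇒  m = (-68)² − 13·340 = 204
m = 204 > 0,  v_rel·d = -68 < 0  ⇒  outside

inside=no margin=204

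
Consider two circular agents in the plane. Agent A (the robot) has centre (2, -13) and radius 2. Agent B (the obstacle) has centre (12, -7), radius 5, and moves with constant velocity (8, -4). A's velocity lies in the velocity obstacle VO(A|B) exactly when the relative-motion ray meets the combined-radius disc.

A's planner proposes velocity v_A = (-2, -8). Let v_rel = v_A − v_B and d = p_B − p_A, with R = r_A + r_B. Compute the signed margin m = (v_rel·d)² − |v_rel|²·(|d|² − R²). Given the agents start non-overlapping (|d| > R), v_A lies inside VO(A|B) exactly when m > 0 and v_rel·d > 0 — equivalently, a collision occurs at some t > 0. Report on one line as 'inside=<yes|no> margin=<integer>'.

d = (10, 6),  |d|² = 136;  R = 2+5 = 7,  c = 136−7² = 87
v_rel = (-10, -4),  |v_rel|² = 116;  v_rel·d = (-10)·(10) + (-4)·(6) = -124
116·t² + 248·t + 87 = 0  ⇒  m = (-124)² − 116·87 = 5284
m = 5284 > 0,  v_rel·d = -124 < 0  ⇒  outside

inside=no margin=5284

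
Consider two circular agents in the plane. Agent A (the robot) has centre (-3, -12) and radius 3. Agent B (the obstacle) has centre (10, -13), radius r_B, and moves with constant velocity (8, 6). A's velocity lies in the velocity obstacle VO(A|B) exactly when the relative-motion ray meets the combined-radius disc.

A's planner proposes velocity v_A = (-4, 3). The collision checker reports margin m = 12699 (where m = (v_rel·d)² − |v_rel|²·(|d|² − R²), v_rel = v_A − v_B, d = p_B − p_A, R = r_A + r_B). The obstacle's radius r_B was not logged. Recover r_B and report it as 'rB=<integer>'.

m = 12699
d = (13, -1);  v_rel = (-12, -3),  |v_rel|² = 153
v_rel×d = (-12)·(-1) − (-3)·(13) = 51
since m = R²·153 − 51²:  R² = (2601 + 12699) / 153 = 100
R = √100 = 10  ⇒  r_B = 10 − 3 = 7

rB=7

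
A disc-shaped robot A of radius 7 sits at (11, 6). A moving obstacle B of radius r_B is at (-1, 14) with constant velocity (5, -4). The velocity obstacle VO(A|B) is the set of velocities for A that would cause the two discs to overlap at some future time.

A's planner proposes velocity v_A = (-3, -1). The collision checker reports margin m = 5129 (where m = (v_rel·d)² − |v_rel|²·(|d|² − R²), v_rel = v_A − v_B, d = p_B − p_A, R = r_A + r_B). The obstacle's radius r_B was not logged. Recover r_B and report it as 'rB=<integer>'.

m = 5129
d = (-12, 8);  v_rel = (-8, 3),  |v_rel|² = 73
v_rel×d = (-8)·(8) − (3)·(-12) = -28
since m = R²·73 − (-28)²:  R² = (784 + 5129) / 73 = 81
R = √81 = 9  ⇒  r_B = 9 − 7 = 2

rB=2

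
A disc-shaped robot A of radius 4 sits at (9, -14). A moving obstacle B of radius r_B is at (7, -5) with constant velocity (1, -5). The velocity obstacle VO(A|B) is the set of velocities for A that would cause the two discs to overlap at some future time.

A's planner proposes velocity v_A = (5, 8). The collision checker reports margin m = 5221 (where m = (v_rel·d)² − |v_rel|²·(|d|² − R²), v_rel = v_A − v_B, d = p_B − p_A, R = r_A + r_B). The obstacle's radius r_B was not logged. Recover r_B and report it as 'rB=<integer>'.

m = 5221
d = (-2, 9);  v_rel = (4, 13),  |v_rel|² = 185
v_rel×d = (4)·(9) − (13)·(-2) = 62
since m = R²·185 − 62²:  R² = (3844 + 5221) / 185 = 49
R = √49 = 7  ⇒  r_B = 7 − 4 = 3

rB=3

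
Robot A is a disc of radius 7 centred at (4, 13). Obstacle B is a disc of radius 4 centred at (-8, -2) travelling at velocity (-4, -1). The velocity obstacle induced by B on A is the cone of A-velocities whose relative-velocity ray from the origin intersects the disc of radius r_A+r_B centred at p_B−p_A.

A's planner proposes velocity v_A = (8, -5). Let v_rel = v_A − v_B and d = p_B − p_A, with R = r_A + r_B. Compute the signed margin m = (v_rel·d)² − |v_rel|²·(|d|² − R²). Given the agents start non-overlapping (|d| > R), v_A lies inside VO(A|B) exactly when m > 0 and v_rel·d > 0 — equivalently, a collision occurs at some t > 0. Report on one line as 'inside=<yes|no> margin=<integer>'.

d = (-12, -15),  |d|² = 369;  R = 7+4 = 11,  c = 369−11² = 248
v_rel = (12, -4),  |v_rel|² = 160;  v_rel·d = (12)·(-12) + (-4)·(-15) = -84
160·t² + 168·t + 248 = 0  ⇒  m = (-84)² − 160·248 = -32624
m = -32624 < 0,  v_rel·d = -84 < 0  ⇒  outside

inside=no margin=-32624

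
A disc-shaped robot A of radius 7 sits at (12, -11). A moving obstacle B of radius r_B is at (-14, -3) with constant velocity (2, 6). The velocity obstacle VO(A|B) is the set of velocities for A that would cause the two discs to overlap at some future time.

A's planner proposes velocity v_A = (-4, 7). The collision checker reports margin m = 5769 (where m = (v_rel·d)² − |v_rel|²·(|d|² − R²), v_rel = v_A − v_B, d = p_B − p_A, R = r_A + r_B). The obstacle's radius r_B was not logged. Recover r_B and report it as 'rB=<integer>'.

m = 5769
d = (-26, 8);  v_rel = (-6, 1),  |v_rel|² = 37
v_rel×d = (-6)·(8) − (1)·(-26) = -22
since m = R²·37 − (-22)²:  R² = (484 + 5769) / 37 = 169
R = √169 = 13  ⇒  r_B = 13 − 7 = 6

rB=6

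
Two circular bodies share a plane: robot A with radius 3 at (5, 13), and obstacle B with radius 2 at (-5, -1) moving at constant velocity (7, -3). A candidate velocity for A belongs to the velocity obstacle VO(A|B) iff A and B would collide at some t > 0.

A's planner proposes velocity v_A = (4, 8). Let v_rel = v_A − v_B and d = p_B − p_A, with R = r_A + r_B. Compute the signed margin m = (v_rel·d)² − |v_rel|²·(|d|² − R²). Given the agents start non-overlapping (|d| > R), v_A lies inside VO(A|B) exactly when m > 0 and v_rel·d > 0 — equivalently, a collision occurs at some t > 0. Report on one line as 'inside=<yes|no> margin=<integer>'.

d = (-10, -14),  |d|² = 296;  R = 3+2 = 5,  c = 296−5² = 271
v_rel = (-3, 11),  |v_rel|² = 130;  v_rel·d = (-3)·(-10) + (11)·(-14) = -124
130·t² + 248·t + 271 = 0  ⇒  m = (-124)² − 130·271 = -19854
m = -19854 < 0,  v_rel·d = -124 < 0  ⇒  outside

inside=no margin=-19854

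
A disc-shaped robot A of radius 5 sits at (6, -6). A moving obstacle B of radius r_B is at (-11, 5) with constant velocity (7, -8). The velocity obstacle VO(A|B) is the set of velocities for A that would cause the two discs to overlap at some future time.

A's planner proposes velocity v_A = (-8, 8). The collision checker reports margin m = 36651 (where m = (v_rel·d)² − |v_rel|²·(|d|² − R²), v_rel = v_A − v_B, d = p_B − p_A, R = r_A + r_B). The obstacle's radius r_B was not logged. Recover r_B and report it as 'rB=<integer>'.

m = 36651
d = (-17, 11);  v_rel = (-15, 16),  |v_rel|² = 481
v_rel×d = (-15)·(11) − (16)·(-17) = 107
since m = R²·481 − 107²:  R² = (11449 + 36651) / 481 = 100
R = √100 = 10  ⇒  r_B = 10 − 5 = 5

rB=5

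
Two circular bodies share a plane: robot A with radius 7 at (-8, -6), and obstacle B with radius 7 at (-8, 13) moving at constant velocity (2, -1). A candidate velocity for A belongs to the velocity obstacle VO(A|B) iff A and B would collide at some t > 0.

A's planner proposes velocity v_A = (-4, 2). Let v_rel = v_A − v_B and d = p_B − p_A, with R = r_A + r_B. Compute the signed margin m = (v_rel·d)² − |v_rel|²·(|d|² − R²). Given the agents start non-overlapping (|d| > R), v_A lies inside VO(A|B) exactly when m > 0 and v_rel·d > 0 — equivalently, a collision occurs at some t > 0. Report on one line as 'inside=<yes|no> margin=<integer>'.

d = (0, 19),  |d|² = 361;  R = 7+7 = 14,  c = 361−14² = 165
v_rel = (-6, 3),  |v_rel|² = 45;  v_rel·d = (-6)·(0) + (3)·(19) = 57
45·t² − 114·t + 165 = 0  ⇒  m = 57² − 45·165 = -4176
m = -4176 < 0,  v_rel·d = 57 > 0  ⇒  outside

inside=no margin=-4176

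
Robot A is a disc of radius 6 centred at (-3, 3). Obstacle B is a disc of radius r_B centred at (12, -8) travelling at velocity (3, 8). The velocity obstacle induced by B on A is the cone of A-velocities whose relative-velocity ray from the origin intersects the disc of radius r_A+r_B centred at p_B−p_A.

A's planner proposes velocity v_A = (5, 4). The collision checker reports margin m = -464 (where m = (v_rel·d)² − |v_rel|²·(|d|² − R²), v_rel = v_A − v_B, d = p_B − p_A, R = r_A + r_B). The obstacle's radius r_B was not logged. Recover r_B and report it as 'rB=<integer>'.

m = -464
d = (15, -11);  v_rel = (2, -4),  |v_rel|² = 20
v_rel×d = (2)·(-11) − (-4)·(15) = 38
since m = R²·20 − 38²:  R² = (1444 + -464) / 20 = 49
R = √49 = 7  ⇒  r_B = 7 − 6 = 1

rB=1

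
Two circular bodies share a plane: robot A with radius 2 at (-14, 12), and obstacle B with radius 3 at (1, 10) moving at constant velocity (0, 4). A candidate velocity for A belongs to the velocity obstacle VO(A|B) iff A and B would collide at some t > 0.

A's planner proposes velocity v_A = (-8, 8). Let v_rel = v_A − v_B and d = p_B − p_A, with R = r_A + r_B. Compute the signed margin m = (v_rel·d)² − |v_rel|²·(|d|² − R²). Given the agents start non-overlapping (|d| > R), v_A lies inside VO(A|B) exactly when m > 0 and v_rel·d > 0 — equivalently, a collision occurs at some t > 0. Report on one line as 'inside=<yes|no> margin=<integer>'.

d = (15, -2),  |d|² = 229;  R = 2+3 = 5,  c = 229−5² = 204
v_rel = (-8, 4),  |v_rel|² = 80;  v_rel·d = (-8)·(15) + (4)·(-2) = -128
80·t² + 256·t + 204 = 0  ⇒  m = (-128)² − 80·204 = 64
m = 64 > 0,  v_rel·d = -128 < 0  ⇒  outside

inside=no margin=64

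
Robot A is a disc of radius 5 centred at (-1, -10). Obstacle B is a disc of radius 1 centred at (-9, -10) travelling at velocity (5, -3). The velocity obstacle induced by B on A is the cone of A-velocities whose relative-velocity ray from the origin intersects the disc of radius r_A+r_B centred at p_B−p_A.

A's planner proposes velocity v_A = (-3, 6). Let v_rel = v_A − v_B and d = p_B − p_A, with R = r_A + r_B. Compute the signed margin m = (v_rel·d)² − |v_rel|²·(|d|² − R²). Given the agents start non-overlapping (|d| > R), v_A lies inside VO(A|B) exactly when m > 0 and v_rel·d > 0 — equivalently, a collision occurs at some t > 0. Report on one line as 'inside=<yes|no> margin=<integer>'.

d = (-8, 0),  |d|² = 64;  R = 5+1 = 6,  c = 64−6² = 28
v_rel = (-8, 9),  |v_rel|² = 145;  v_rel·d = (-8)·(-8) + (9)·(0) = 64
145·t² − 128·t + 28 = 0  ⇒  m = 64² − 145·28 = 36
m = 36 > 0,  v_rel·d = 64 > 0  ⇒  inside

inside=yes margin=36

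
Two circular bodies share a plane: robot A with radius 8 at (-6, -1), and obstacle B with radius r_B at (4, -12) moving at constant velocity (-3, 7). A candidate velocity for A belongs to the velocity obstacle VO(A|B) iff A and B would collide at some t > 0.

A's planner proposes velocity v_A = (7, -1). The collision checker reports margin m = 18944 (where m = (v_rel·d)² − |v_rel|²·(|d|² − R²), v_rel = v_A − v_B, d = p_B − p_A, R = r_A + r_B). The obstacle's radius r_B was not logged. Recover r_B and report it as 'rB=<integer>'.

m = 18944
d = (10, -11);  v_rel = (10, -8),  |v_rel|² = 164
v_rel×d = (10)·(-11) − (-8)·(10) = -30
since m = R²·164 − (-30)²:  R² = (900 + 18944) / 164 = 121
R = √121 = 11  ⇒  r_B = 11 − 8 = 3

rB=3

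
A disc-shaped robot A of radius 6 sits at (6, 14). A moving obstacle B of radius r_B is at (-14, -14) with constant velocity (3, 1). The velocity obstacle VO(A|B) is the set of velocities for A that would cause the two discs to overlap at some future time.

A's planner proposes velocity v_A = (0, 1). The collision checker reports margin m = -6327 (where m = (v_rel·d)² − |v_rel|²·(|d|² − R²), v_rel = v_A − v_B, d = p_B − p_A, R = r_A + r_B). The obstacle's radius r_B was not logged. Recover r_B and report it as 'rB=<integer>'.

m = -6327
d = (-20, -28);  v_rel = (-3, 0),  |v_rel|² = 9
v_rel×d = (-3)·(-28) − (0)·(-20) = 84
since m = R²·9 − 84²:  R² = (7056 + -6327) / 9 = 81
R = √81 = 9  ⇒  r_B = 9 − 6 = 3

rB=3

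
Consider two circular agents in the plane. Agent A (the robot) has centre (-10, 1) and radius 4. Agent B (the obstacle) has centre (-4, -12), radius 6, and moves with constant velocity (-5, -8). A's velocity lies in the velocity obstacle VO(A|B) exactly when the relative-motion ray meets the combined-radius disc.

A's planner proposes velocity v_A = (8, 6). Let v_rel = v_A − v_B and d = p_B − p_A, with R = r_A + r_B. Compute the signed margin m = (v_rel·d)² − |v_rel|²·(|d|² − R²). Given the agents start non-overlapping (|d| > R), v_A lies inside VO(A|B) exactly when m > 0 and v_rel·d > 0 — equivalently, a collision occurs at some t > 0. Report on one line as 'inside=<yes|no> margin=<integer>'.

d = (6, -13),  |d|² = 205;  R = 4+6 = 10,  c = 205−10² = 105
v_rel = (13, 14),  |v_rel|² = 365;  v_rel·d = (13)·(6) + (14)·(-13) = -104
365·t² + 208·t + 105 = 0  ⇒  m = (-104)² − 365·105 = -27509
m = -27509 < 0,  v_rel·d = -104 < 0  ⇒  outside

inside=no margin=-27509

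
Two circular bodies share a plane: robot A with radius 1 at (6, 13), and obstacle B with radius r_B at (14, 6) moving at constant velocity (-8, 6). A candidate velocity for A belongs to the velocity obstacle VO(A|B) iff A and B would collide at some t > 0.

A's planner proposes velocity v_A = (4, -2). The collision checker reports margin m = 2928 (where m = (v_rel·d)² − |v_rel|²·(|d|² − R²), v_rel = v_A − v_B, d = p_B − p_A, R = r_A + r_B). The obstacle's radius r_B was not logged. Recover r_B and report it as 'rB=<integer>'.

m = 2928
d = (8, -7);  v_rel = (12, -8),  |v_rel|² = 208
v_rel×d = (12)·(-7) − (-8)·(8) = -20
since m = R²·208 − (-20)²:  R² = (400 + 2928) / 208 = 16
R = √16 = 4  ⇒  r_B = 4 − 1 = 3

rB=3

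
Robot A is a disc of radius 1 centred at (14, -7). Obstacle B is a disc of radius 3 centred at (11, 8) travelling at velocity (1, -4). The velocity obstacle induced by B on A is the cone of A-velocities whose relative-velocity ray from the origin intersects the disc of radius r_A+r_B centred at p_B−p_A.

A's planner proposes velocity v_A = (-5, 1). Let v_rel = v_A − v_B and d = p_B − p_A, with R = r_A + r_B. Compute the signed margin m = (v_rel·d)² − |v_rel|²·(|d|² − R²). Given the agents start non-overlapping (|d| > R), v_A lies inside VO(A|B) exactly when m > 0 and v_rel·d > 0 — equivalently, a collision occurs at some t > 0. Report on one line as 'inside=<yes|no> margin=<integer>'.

d = (-3, 15),  |d|² = 234;  R = 1+3 = 4,  c = 234−4² = 218
v_rel = (-6, 5),  |v_rel|² = 61;  v_rel·d = (-6)·(-3) + (5)·(15) = 93
61·t² − 186·t + 218 = 0  ⇒  m = 93² − 61·218 = -4649
m = -4649 < 0,  v_rel·d = 93 > 0  ⇒  outside

inside=no margin=-4649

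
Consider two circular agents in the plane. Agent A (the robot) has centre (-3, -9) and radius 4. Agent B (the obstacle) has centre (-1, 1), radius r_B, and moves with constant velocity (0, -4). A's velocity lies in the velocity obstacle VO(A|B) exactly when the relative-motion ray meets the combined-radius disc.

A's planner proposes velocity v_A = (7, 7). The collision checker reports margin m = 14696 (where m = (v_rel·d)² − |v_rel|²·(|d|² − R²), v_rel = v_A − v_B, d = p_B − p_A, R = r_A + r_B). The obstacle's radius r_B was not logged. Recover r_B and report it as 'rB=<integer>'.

m = 14696
d = (2, 10);  v_rel = (7, 11),  |v_rel|² = 170
v_rel×d = (7)·(10) − (11)·(2) = 48
since m = R²·170 − 48²:  R² = (2304 + 14696) / 170 = 100
R = √100 = 10  ⇒  r_B = 10 − 4 = 6

rB=6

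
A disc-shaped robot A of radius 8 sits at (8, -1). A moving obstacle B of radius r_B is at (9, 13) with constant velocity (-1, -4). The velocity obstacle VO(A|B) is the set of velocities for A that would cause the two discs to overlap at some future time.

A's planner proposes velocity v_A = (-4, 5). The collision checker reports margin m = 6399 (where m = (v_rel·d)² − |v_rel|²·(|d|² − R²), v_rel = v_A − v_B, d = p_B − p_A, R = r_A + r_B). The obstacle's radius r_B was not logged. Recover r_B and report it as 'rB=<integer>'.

m = 6399
d = (1, 14);  v_rel = (-3, 9),  |v_rel|² = 90
v_rel×d = (-3)·(14) − (9)·(1) = -51
since m = R²·90 − (-51)²:  R² = (2601 + 6399) / 90 = 100
R = √100 = 10  ⇒  r_B = 10 − 8 = 2

rB=2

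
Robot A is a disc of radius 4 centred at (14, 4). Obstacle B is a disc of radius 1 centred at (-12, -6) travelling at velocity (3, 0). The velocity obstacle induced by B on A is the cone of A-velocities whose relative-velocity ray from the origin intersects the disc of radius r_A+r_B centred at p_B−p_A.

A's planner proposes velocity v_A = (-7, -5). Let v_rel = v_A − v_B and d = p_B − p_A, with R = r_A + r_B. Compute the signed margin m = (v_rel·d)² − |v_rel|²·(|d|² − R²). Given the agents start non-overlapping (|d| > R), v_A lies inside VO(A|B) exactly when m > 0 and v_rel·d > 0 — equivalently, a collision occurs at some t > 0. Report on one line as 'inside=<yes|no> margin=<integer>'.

d = (-26, -10),  |d|² = 776;  R = 4+1 = 5,  c = 776−5² = 751
v_rel = (-10, -5),  |v_rel|² = 125;  v_rel·d = (-10)·(-26) + (-5)·(-10) = 310
125·t² − 620·t + 751 = 0  ⇒  m = 310² − 125·751 = 2225
m = 2225 > 0,  v_rel·d = 310 > 0  ⇒  inside

inside=yes margin=2225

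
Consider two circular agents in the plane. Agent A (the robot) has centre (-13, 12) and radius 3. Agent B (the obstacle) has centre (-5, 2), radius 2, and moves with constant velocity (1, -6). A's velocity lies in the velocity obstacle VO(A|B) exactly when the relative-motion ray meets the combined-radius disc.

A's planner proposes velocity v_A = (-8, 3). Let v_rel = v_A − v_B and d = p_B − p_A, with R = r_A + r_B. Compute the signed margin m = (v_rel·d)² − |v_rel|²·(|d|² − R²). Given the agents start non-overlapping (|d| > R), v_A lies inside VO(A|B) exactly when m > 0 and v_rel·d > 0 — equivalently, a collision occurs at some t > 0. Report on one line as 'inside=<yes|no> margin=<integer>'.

d = (8, -10),  |d|² = 164;  R = 3+2 = 5,  c = 164−5² = 139
v_rel = (-9, 9),  |v_rel|² = 162;  v_rel·d = (-9)·(8) + (9)·(-10) = -162
162·t² + 324·t + 139 = 0  ⇒  m = (-162)² − 162·139 = 3726
m = 3726 > 0,  v_rel·d = -162 < 0  ⇒  outside

inside=no margin=3726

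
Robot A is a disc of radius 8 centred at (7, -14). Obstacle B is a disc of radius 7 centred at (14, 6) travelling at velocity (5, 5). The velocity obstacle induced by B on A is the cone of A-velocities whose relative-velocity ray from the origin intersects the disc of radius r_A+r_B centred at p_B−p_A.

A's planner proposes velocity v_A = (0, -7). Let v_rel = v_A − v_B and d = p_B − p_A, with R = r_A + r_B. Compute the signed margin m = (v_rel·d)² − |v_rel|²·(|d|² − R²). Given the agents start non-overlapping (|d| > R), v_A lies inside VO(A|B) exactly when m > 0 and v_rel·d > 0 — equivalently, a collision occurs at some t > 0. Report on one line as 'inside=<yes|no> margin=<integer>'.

d = (7, 20),  |d|² = 449;  R = 8+7 = 15,  c = 449−15² = 224
v_rel = (-5, -12),  |v_rel|² = 169;  v_rel·d = (-5)·(7) + (-12)·(20) = -275
169·t² + 550·t + 224 = 0  ⇒  m = (-275)² − 169·224 = 37769
m = 37769 > 0,  v_rel·d = -275 < 0  ⇒  outside

inside=no margin=37769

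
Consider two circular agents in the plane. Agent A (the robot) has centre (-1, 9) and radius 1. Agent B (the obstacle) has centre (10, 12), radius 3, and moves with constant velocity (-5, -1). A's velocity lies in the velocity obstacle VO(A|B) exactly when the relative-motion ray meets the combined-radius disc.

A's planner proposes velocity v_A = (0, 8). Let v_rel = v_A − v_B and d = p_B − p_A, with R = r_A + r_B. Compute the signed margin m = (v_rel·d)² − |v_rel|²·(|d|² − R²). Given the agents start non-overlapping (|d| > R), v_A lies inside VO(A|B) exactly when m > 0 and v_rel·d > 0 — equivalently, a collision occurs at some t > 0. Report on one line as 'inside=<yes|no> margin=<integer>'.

d = (11, 3),  |d|² = 130;  R = 1+3 = 4,  c = 130−4² = 114
v_rel = (5, 9),  |v_rel|² = 106;  v_rel·d = (5)·(11) + (9)·(3) = 82
106·t² − 164·t + 114 = 0  ⇒  m = 82² − 106·114 = -5360
m = -5360 < 0,  v_rel·d = 82 > 0  ⇒  outside

inside=no margin=-5360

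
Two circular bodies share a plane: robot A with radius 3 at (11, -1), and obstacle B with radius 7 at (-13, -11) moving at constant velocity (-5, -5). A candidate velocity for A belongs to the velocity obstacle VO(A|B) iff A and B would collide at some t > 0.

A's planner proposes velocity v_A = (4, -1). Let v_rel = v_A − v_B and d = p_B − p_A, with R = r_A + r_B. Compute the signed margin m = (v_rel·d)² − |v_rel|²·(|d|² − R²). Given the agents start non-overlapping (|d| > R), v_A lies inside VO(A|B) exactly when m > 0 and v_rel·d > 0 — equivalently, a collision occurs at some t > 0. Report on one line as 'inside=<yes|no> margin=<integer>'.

d = (-24, -10),  |d|² = 676;  R = 3+7 = 10,  c = 676−10² = 576
v_rel = (9, 4),  |v_rel|² = 97;  v_rel·d = (9)·(-24) + (4)·(-10) = -256
97·t² + 512·t + 576 = 0  ⇒  m = (-256)² − 97·576 = 9664
m = 9664 > 0,  v_rel·d = -256 < 0  ⇒  outside

inside=no margin=9664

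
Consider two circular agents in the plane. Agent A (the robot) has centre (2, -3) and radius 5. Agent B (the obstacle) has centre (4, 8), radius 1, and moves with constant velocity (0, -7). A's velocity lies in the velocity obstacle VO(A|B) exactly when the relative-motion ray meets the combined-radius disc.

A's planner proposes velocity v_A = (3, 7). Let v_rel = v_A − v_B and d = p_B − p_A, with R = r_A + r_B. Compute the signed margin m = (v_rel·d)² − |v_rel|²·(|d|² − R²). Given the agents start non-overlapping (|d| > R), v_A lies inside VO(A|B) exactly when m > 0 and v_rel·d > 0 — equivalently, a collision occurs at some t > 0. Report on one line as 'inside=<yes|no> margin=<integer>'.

d = (2, 11),  |d|² = 125;  R = 5+1 = 6,  c = 125−6² = 89
v_rel = (3, 14),  |v_rel|² = 205;  v_rel·d = (3)·(2) + (14)·(11) = 160
205·t² − 320·t + 89 = 0  ⇒  m = 160² − 205·89 = 7355
m = 7355 > 0,  v_rel·d = 160 > 0  ⇒  inside

inside=yes margin=7355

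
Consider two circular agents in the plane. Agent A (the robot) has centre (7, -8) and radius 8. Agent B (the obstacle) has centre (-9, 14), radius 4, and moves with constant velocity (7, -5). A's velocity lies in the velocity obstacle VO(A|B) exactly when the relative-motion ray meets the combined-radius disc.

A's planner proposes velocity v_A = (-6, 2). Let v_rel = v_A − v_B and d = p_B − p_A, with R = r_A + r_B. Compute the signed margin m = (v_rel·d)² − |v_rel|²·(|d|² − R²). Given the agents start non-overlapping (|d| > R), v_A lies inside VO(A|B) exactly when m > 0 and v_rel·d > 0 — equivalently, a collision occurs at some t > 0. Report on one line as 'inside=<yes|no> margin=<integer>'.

d = (-16, 22),  |d|² = 740;  R = 8+4 = 12,  c = 740−12² = 596
v_rel = (-13, 7),  |v_rel|² = 218;  v_rel·d = (-13)·(-16) + (7)·(22) = 362
218·t² − 724·t + 596 = 0  ⇒  m = 362² − 218·596 = 1116
m = 1116 > 0,  v_rel·d = 362 > 0  ⇒  inside

inside=yes margin=1116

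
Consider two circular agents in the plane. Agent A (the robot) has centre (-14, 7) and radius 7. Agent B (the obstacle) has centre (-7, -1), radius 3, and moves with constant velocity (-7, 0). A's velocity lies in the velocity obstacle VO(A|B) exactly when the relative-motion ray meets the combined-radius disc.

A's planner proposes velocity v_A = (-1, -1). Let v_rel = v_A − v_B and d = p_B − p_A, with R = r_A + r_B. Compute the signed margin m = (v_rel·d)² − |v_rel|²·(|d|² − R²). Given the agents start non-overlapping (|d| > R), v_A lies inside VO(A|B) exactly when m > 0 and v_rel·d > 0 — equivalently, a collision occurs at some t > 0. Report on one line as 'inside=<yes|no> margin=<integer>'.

d = (7, -8),  |d|² = 113;  R = 7+3 = 10,  c = 113−10² = 13
v_rel = (6, -1),  |v_rel|² = 37;  v_rel·d = (6)·(7) + (-1)·(-8) = 50
37·t² − 100·t + 13 = 0  ⇒  m = 50² − 37·13 = 2019
m = 2019 > 0,  v_rel·d = 50 > 0  ⇒  inside

inside=yes margin=2019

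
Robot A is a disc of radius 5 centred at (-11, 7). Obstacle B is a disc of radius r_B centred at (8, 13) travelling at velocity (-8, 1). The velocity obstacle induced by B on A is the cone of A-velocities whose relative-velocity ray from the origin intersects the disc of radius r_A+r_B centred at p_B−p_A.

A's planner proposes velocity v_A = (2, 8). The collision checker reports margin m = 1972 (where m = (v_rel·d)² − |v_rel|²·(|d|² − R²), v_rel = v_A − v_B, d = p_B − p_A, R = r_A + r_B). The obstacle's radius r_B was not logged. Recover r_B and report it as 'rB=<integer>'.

m = 1972
d = (19, 6);  v_rel = (10, 7),  |v_rel|² = 149
v_rel×d = (10)·(6) − (7)·(19) = -73
since m = R²·149 − (-73)²:  R² = (5329 + 1972) / 149 = 49
R = √49 = 7  ⇒  r_B = 7 − 5 = 2

rB=2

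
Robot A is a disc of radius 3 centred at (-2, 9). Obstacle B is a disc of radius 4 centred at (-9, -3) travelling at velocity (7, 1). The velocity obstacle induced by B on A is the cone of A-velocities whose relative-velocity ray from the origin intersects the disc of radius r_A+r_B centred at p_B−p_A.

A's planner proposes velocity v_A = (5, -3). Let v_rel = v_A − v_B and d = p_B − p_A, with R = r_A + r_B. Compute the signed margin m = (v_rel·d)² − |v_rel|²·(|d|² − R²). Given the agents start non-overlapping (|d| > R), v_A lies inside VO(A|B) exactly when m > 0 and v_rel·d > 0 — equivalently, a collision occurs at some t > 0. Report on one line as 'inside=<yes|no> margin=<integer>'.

d = (-7, -12),  |d|² = 193;  R = 3+4 = 7,  c = 193−7² = 144
v_rel = (-2, -4),  |v_rel|² = 20;  v_rel·d = (-2)·(-7) + (-4)·(-12) = 62
20·t² − 124·t + 144 = 0  ⇒  m = 62² − 20·144 = 964
m = 964 > 0,  v_rel·d = 62 > 0  ⇒  inside

inside=yes margin=964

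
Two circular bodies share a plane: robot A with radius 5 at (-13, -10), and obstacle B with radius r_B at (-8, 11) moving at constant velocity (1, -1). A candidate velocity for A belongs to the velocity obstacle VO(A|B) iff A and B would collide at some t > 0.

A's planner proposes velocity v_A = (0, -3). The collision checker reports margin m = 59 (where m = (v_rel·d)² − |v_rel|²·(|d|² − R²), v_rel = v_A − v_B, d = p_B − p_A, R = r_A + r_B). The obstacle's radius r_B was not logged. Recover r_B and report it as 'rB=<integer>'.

m = 59
d = (5, 21);  v_rel = (-1, -2),  |v_rel|² = 5
v_rel×d = (-1)·(21) − (-2)·(5) = -11
since m = R²·5 − (-11)²:  R² = (121 + 59) / 5 = 36
R = √36 = 6  ⇒  r_B = 6 − 5 = 1

rB=1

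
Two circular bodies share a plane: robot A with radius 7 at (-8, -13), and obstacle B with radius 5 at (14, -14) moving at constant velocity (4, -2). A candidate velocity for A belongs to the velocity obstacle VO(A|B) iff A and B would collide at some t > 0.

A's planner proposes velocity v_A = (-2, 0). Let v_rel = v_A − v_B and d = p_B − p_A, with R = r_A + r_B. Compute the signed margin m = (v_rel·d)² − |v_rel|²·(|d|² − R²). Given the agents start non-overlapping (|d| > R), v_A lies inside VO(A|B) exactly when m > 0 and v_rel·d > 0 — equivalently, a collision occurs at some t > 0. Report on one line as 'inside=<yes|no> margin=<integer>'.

d = (22, -1),  |d|² = 485;  R = 7+5 = 12,  c = 485−12² = 341
v_rel = (-6, 2),  |v_rel|² = 40;  v_rel·d = (-6)·(22) + (2)·(-1) = -134
40·t² + 268·t + 341 = 0  ⇒  m = (-134)² − 40·341 = 4316
m = 4316 > 0,  v_rel·d = -134 < 0  ⇒  outside

inside=no margin=4316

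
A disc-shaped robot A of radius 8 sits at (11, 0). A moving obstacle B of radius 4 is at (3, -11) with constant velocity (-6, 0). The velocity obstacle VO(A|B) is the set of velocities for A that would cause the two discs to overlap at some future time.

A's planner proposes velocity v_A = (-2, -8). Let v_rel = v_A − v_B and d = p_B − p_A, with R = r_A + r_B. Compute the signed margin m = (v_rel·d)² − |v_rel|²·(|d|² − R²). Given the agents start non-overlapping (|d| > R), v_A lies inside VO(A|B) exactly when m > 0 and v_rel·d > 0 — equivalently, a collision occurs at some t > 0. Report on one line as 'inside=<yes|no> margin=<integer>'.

d = (-8, -11),  |d|² = 185;  R = 8+4 = 12,  c = 185−12² = 41
v_rel = (4, -8),  |v_rel|² = 80;  v_rel·d = (4)·(-8) + (-8)·(-11) = 56
80·t² − 112·t + 41 = 0  ⇒  m = 56² − 80·41 = -144
m = -144 < 0,  v_rel·d = 56 > 0  ⇒  outside

inside=no margin=-144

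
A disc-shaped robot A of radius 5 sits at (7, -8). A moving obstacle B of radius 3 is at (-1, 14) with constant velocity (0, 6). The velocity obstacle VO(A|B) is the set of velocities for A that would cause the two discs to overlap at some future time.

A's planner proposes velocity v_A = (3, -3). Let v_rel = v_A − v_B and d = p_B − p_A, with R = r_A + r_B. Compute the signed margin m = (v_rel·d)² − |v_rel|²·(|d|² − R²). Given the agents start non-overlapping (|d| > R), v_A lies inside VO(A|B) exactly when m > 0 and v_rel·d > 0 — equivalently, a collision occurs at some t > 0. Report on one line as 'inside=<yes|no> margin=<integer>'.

d = (-8, 22),  |d|² = 548;  R = 5+3 = 8,  c = 548−8² = 484
v_rel = (3, -9),  |v_rel|² = 90;  v_rel·d = (3)·(-8) + (-9)·(22) = -222
90·t² + 444·t + 484 = 0  ⇒  m = (-222)² − 90·484 = 5724
m = 5724 > 0,  v_rel·d = -222 < 0  ⇒  outside

inside=no margin=5724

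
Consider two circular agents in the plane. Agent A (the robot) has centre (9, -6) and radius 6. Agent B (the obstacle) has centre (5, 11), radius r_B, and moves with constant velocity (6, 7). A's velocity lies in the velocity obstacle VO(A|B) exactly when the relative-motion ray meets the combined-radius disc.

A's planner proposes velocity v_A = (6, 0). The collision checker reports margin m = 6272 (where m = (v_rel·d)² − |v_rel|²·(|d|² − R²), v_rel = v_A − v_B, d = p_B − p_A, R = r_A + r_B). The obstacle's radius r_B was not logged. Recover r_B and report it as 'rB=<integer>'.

m = 6272
d = (-4, 17);  v_rel = (0, -7),  |v_rel|² = 49
v_rel×d = (0)·(17) − (-7)·(-4) = -28
since m = R²·49 − (-28)²:  R² = (784 + 6272) / 49 = 144
R = √144 = 12  ⇒  r_B = 12 − 6 = 6

rB=6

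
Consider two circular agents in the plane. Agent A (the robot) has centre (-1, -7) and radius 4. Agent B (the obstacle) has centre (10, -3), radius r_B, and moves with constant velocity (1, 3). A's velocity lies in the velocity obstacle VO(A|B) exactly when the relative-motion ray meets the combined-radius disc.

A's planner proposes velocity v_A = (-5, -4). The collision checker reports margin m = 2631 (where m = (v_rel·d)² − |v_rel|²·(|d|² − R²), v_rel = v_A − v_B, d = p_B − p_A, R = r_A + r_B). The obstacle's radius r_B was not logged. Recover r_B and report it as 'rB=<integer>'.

m = 2631
d = (11, 4);  v_rel = (-6, -7),  |v_rel|² = 85
v_rel×d = (-6)·(4) − (-7)·(11) = 53
since m = R²·85 − 53²:  R² = (2809 + 2631) / 85 = 64
R = √64 = 8  ⇒  r_B = 8 − 4 = 4

rB=4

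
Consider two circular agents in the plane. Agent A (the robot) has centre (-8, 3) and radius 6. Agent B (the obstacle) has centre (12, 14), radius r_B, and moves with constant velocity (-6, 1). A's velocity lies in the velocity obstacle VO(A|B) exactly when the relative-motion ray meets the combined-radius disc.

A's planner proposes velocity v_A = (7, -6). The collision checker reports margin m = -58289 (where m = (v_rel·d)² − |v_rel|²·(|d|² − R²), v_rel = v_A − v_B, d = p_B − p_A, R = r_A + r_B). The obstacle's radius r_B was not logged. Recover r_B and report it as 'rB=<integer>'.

m = -58289
d = (20, 11);  v_rel = (13, -7),  |v_rel|² = 218
v_rel×d = (13)·(11) − (-7)·(20) = 283
since m = R²·218 − 283²:  R² = (80089 + -58289) / 218 = 100
R = √100 = 10  ⇒  r_B = 10 − 6 = 4

rB=4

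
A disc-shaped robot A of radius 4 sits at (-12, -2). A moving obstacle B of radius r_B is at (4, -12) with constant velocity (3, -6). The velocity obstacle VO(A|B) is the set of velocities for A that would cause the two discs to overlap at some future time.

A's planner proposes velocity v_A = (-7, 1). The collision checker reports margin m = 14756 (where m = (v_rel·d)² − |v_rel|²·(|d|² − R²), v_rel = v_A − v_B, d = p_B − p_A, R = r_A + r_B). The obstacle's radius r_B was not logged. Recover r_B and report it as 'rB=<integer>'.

m = 14756
d = (16, -10);  v_rel = (-10, 7),  |v_rel|² = 149
v_rel×d = (-10)·(-10) − (7)·(16) = -12
since m = R²·149 − (-12)²:  R² = (144 + 14756) / 149 = 100
R = √100 = 10  ⇒  r_B = 10 − 4 = 6

rB=6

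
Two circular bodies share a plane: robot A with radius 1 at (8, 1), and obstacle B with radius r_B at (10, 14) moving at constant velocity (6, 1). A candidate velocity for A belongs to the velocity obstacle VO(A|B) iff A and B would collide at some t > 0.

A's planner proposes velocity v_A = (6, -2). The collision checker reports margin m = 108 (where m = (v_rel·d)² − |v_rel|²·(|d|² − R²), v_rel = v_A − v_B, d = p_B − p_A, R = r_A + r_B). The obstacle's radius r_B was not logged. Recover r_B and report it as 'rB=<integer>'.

m = 108
d = (2, 13);  v_rel = (0, -3),  |v_rel|² = 9
v_rel×d = (0)·(13) − (-3)·(2) = 6
since m = R²·9 − 6²:  R² = (36 + 108) / 9 = 16
R = √16 = 4  ⇒  r_B = 4 − 1 = 3

rB=3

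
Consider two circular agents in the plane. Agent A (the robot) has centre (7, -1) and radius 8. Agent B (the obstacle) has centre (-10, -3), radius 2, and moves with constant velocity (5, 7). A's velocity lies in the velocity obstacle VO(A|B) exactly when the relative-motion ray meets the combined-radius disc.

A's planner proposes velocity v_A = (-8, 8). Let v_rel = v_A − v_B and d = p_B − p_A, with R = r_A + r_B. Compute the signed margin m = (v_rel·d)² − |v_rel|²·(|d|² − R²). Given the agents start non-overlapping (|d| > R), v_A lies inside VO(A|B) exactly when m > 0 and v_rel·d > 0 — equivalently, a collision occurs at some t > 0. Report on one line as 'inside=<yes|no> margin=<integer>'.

d = (-17, -2),  |d|² = 293;  R = 8+2 = 10,  c = 293−10² = 193
v_rel = (-13, 1),  |v_rel|² = 170;  v_rel·d = (-13)·(-17) + (1)·(-2) = 219
170·t² − 438·t + 193 = 0  ⇒  m = 219² − 170·193 = 15151
m = 15151 > 0,  v_rel·d = 219 > 0  ⇒  inside

inside=yes margin=15151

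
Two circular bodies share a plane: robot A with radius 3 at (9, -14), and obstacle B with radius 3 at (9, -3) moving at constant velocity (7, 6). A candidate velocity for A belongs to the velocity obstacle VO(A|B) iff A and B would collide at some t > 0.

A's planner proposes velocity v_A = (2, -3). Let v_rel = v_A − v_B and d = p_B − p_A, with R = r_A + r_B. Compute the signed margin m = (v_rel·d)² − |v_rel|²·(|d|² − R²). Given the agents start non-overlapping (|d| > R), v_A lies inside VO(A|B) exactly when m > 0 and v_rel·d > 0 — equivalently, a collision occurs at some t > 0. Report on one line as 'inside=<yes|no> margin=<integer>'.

d = (0, 11),  |d|² = 121;  R = 3+3 = 6,  c = 121−6² = 85
v_rel = (-5, -9),  |v_rel|² = 106;  v_rel·d = (-5)·(0) + (-9)·(11) = -99
106·t² + 198·t + 85 = 0  ⇒  m = (-99)² − 106·85 = 791
m = 791 > 0,  v_rel·d = -99 < 0  ⇒  outside

inside=no margin=791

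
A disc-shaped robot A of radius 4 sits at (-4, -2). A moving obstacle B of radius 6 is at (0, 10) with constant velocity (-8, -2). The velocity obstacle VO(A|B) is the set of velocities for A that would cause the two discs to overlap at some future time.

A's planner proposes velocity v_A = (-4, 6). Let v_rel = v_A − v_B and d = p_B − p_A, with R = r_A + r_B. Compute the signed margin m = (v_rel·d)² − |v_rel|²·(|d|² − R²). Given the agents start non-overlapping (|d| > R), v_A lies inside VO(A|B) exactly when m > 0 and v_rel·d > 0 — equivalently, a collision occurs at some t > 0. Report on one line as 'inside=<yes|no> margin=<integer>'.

d = (4, 12),  |d|² = 160;  R = 4+6 = 10,  c = 160−10² = 60
v_rel = (4, 8),  |v_rel|² = 80;  v_rel·d = (4)·(4) + (8)·(12) = 112
80·t² − 224·t + 60 = 0  ⇒  m = 112² − 80·60 = 7744
m = 7744 > 0,  v_rel·d = 112 > 0  ⇒  inside

inside=yes margin=7744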